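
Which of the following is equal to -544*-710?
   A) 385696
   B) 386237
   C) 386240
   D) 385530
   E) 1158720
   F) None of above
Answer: C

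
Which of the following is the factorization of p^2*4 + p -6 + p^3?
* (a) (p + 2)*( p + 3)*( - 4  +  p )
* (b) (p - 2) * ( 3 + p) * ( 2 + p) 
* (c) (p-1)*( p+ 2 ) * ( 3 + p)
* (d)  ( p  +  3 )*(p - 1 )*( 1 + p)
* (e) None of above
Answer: c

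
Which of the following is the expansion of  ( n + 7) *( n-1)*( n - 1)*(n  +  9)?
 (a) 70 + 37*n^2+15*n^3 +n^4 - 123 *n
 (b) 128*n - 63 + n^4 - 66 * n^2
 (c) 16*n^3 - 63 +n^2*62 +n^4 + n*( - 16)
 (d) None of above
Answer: d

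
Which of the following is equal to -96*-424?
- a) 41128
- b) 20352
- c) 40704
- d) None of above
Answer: c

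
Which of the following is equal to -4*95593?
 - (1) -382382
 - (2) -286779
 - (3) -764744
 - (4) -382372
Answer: 4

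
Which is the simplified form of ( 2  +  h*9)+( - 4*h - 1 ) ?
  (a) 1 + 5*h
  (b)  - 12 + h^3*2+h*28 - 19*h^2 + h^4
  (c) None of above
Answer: a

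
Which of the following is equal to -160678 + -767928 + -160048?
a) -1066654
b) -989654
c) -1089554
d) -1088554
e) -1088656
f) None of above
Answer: f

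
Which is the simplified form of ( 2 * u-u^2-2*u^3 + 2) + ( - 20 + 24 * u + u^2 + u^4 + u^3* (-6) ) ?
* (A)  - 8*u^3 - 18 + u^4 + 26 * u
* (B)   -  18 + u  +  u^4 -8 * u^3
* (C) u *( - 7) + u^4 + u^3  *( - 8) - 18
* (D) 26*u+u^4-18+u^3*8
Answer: A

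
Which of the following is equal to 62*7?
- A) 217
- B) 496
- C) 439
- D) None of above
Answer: D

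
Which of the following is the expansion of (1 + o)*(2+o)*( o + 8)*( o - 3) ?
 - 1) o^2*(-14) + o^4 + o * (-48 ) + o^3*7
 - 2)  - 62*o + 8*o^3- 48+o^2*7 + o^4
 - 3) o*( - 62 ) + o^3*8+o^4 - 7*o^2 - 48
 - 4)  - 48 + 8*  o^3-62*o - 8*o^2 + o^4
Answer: 3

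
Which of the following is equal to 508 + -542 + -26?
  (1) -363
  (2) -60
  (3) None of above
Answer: 2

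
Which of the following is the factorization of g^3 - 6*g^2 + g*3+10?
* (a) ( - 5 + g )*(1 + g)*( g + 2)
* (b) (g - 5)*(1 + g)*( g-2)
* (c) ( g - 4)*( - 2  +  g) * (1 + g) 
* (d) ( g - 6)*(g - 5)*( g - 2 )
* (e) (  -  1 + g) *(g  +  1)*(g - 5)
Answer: b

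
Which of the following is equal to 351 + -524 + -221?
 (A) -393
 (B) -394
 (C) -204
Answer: B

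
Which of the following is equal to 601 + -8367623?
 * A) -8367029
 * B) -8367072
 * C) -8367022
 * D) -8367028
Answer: C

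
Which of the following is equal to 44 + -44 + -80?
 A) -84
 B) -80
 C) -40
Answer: B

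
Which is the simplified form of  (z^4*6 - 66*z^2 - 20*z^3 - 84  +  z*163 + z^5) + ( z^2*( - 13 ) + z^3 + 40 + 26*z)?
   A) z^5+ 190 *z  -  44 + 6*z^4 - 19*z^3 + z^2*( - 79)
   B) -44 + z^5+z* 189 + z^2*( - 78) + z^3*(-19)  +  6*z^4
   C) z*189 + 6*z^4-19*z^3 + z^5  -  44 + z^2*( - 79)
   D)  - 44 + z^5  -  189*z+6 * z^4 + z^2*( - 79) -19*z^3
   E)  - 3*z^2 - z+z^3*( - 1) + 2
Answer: C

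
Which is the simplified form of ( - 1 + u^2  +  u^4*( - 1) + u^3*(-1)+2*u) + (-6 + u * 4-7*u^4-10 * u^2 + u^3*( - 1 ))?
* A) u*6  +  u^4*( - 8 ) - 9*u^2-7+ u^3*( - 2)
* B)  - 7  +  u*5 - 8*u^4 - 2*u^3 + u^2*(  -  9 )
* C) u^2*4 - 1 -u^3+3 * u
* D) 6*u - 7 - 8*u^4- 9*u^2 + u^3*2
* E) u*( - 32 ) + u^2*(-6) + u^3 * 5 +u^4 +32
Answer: A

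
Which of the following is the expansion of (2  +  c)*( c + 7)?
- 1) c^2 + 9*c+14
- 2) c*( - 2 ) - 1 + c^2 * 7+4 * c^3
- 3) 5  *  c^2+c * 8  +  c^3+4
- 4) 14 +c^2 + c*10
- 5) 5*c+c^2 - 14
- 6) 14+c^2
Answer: 1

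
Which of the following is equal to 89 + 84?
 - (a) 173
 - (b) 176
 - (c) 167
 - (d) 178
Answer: a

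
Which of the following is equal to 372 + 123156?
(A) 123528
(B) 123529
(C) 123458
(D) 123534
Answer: A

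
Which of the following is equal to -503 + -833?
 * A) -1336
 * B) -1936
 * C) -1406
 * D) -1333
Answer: A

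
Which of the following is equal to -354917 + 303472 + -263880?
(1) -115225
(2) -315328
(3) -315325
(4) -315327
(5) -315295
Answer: 3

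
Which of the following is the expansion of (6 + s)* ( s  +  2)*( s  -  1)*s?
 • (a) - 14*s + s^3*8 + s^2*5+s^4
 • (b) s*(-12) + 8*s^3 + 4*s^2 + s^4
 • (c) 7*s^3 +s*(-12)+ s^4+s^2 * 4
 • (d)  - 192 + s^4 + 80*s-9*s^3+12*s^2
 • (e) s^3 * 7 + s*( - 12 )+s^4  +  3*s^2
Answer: c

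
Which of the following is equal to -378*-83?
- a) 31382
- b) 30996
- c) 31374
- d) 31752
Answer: c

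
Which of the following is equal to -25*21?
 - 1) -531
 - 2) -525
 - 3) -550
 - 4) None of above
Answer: 2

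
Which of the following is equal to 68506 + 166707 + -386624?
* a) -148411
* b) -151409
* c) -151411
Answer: c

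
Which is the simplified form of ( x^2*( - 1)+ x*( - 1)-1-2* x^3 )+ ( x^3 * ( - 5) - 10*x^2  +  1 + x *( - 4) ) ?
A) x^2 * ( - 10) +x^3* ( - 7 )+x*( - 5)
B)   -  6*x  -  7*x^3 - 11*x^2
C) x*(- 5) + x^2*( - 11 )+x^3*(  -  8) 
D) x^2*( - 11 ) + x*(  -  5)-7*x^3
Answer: D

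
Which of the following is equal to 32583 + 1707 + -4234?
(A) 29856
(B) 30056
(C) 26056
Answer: B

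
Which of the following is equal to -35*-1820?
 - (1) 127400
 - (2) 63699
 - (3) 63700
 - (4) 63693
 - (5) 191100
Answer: 3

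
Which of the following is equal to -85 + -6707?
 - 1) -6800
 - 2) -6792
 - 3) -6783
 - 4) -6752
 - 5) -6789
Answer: 2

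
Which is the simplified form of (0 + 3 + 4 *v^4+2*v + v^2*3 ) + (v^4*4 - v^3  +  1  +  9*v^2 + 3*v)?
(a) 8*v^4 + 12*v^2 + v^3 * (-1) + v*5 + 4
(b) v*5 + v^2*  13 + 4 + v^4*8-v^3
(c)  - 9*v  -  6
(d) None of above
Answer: a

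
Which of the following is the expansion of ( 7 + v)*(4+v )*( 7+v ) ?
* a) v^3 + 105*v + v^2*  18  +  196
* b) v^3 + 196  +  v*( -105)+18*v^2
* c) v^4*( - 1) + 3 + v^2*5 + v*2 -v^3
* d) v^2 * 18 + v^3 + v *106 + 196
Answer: a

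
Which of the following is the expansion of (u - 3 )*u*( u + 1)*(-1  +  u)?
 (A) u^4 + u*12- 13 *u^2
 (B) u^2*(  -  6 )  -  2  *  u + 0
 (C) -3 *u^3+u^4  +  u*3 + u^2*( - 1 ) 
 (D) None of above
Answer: C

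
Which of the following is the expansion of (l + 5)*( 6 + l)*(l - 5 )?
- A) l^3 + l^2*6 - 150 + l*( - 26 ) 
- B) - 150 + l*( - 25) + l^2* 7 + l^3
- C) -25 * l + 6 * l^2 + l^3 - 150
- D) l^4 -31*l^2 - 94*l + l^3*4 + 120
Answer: C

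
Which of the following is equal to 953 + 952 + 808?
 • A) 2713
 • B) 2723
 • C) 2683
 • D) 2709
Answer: A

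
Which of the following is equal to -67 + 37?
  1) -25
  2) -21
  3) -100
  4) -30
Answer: 4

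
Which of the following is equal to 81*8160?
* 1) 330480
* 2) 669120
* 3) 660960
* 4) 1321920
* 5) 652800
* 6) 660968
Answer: 3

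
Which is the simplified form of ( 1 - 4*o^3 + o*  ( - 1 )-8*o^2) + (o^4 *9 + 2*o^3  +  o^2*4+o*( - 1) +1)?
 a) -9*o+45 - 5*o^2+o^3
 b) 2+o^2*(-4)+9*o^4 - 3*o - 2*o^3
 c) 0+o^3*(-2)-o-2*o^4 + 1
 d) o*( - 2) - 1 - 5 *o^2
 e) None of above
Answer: e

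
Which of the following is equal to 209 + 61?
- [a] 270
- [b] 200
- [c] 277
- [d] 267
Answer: a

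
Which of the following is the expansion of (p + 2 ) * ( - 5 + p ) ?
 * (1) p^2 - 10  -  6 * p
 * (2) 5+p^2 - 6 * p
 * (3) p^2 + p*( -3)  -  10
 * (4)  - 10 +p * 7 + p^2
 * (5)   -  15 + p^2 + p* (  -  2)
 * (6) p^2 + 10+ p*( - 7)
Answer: 3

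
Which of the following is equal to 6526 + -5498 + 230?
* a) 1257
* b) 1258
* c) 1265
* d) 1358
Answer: b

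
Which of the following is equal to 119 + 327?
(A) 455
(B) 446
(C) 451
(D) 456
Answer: B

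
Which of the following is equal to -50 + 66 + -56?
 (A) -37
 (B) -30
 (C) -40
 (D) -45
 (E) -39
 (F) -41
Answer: C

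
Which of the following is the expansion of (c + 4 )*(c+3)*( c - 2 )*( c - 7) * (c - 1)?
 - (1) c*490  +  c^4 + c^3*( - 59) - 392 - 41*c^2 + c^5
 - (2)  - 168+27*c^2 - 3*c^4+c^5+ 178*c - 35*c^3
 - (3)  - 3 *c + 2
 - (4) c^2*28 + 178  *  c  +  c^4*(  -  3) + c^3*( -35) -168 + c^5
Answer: 2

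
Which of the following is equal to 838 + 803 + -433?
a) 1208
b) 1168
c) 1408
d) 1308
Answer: a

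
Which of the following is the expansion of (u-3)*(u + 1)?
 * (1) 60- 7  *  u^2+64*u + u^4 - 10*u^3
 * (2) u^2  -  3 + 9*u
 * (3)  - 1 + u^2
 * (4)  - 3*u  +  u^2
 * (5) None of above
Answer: 5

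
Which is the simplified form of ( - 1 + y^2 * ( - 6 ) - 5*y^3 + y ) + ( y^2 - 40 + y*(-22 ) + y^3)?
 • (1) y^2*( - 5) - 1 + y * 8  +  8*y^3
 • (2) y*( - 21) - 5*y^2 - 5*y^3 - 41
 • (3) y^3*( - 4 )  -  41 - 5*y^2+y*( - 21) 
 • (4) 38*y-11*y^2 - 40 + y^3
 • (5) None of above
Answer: 3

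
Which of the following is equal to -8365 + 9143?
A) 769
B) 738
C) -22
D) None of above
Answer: D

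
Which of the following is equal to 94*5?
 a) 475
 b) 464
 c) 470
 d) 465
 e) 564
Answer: c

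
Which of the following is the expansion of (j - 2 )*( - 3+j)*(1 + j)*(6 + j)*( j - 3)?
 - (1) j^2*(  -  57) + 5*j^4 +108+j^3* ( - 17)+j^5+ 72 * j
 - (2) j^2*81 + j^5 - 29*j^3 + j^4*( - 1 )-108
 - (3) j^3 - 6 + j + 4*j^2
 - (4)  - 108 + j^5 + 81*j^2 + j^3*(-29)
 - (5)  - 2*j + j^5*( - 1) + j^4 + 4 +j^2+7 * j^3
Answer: 2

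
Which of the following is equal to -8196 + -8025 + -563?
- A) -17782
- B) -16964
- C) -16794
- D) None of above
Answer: D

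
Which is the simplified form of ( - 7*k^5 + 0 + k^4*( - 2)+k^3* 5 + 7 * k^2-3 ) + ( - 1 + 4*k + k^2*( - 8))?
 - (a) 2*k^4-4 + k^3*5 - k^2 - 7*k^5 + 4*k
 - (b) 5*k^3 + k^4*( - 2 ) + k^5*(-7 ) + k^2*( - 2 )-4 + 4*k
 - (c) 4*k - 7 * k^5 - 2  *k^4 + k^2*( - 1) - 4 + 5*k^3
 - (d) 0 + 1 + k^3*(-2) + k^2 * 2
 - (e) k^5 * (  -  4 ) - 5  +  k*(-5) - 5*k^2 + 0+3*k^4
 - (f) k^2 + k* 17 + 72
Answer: c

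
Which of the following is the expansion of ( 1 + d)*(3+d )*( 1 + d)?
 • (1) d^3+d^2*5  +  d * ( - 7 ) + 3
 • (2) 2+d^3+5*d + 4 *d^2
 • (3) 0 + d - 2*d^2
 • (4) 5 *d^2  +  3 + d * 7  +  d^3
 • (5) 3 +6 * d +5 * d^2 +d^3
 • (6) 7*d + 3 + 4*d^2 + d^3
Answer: 4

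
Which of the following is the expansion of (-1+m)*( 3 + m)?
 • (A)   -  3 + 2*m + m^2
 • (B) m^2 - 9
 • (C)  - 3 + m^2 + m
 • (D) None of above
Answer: A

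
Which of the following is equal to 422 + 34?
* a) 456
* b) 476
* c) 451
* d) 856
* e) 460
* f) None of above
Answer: a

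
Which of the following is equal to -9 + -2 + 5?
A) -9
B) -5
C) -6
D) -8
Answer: C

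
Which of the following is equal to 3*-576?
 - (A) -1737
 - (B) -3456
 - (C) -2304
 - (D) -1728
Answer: D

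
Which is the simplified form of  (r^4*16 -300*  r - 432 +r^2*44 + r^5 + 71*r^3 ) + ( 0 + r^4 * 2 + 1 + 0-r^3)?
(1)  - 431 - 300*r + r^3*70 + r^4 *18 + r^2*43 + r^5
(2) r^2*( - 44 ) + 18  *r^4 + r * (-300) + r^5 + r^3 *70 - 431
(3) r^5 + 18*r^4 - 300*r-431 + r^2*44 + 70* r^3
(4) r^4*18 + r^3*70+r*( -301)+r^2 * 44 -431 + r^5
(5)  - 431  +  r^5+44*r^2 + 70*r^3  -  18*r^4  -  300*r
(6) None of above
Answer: 3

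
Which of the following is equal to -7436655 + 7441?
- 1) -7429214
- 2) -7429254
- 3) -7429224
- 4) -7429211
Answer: 1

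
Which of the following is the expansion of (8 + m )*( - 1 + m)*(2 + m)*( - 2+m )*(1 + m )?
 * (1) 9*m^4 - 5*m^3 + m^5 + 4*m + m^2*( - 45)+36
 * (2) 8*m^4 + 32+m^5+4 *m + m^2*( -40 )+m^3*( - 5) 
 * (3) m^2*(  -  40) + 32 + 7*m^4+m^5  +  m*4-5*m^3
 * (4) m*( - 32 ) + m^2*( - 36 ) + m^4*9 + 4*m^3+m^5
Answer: 2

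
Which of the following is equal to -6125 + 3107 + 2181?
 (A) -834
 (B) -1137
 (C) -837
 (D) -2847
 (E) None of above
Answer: C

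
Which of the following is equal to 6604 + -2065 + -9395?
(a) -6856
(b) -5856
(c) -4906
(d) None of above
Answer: d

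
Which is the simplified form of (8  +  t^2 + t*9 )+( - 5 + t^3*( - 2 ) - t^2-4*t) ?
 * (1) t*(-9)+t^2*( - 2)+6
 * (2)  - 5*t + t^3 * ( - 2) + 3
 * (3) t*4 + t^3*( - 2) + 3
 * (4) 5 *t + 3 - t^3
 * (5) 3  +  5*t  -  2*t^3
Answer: 5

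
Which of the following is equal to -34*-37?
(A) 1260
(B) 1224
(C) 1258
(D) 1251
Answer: C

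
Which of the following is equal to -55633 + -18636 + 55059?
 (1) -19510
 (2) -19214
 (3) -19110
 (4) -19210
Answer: 4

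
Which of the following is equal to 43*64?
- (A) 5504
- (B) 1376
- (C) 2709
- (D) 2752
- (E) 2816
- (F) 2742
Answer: D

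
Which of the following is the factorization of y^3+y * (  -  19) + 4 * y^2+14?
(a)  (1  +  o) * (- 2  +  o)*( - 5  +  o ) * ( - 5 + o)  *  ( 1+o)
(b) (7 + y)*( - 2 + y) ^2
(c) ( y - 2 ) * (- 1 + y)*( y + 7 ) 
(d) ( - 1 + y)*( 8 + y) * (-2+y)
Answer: c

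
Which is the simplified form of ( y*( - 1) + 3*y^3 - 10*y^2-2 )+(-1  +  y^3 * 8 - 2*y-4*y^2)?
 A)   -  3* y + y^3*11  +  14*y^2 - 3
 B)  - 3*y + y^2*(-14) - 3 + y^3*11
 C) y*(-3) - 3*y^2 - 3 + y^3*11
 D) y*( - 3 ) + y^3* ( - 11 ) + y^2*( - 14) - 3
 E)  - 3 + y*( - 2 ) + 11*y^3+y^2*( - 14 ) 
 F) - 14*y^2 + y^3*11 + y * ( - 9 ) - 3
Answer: B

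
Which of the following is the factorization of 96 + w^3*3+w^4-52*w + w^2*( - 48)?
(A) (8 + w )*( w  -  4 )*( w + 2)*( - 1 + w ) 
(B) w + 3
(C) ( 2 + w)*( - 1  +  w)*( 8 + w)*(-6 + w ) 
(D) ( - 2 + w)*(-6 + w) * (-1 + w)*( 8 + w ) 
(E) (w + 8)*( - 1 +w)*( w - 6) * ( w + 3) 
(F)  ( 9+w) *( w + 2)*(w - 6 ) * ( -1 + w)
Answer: C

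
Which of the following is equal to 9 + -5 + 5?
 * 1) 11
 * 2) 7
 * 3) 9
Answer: 3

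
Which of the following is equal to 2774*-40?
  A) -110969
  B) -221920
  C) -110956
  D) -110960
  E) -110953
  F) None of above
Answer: D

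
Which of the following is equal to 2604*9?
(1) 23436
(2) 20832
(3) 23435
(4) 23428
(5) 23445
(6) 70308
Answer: 1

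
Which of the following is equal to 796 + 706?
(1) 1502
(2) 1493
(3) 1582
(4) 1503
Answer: 1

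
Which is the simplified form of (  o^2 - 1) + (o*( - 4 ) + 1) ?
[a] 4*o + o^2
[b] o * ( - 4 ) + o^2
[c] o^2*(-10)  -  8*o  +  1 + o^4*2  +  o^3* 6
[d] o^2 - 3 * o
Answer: b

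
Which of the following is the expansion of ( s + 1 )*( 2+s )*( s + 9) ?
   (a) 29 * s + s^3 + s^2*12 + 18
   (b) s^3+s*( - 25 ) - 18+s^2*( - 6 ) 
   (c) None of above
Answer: a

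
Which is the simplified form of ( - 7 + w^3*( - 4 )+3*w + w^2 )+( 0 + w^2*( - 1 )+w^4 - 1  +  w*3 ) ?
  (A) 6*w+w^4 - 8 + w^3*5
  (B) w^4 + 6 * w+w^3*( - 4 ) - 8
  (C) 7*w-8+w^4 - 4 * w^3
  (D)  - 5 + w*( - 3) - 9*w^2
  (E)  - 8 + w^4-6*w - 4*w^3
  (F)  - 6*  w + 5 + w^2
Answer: B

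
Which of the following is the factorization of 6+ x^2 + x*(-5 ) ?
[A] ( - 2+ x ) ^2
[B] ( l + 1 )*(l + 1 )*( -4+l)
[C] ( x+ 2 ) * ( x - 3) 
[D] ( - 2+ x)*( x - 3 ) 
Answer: D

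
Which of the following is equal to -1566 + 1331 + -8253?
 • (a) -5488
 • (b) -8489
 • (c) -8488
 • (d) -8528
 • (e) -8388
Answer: c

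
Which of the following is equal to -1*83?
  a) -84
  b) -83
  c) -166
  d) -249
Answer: b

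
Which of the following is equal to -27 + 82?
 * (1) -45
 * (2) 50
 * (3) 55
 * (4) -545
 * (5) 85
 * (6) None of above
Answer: 3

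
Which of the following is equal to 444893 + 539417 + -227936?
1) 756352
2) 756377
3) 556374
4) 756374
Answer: 4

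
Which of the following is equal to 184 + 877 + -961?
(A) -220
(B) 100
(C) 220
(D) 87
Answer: B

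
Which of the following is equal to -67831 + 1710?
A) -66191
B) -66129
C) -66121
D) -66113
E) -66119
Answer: C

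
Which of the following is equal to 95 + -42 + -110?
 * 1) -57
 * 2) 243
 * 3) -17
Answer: 1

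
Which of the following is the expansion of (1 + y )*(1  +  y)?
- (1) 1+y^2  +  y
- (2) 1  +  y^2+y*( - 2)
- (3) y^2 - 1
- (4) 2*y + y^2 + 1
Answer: 4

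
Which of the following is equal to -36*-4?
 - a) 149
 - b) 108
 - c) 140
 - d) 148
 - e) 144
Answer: e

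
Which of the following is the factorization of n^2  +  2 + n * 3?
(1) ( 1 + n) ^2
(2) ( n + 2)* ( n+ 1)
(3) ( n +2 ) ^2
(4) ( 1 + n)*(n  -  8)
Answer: 2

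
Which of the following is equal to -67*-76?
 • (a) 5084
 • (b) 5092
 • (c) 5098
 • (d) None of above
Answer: b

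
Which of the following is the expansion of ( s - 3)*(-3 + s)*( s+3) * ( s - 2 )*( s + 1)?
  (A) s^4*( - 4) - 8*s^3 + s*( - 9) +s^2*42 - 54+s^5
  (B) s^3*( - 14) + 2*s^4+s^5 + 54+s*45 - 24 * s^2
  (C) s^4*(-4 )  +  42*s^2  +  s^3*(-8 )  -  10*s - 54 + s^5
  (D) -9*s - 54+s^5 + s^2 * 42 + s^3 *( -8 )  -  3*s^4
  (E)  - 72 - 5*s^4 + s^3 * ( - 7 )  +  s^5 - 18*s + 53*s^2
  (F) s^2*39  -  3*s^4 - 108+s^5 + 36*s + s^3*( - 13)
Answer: A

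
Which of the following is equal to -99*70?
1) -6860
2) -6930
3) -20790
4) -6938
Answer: 2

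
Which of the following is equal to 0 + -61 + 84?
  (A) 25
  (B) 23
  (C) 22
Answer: B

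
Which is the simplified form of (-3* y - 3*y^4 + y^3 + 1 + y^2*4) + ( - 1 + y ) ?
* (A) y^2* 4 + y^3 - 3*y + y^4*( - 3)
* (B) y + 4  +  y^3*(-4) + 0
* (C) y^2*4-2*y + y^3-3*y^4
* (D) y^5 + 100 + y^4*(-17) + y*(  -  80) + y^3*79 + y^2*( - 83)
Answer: C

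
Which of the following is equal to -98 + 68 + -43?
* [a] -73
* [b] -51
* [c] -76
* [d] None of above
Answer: a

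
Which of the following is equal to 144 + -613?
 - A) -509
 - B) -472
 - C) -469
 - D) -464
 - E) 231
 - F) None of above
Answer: C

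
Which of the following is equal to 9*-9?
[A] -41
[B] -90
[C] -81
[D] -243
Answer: C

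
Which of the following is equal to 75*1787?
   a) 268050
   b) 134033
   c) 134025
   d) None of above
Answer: c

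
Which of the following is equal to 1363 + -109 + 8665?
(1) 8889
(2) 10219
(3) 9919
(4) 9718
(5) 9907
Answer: 3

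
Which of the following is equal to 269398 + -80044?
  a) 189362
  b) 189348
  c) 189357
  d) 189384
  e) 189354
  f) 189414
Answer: e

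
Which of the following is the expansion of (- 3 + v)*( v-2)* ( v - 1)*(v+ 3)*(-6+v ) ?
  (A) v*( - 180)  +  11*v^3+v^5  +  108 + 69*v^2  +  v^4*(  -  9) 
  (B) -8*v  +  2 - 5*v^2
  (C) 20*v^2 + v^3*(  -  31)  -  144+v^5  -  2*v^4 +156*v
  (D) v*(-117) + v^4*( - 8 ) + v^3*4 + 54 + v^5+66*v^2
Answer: A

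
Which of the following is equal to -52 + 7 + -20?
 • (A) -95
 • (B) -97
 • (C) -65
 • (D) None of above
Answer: C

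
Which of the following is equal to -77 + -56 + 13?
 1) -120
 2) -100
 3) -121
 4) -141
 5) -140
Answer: 1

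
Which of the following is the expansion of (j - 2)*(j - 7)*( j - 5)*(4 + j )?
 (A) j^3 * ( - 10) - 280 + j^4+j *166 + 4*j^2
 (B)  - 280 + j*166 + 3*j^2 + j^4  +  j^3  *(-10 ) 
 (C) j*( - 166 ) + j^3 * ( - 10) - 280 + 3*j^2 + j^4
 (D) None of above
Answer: B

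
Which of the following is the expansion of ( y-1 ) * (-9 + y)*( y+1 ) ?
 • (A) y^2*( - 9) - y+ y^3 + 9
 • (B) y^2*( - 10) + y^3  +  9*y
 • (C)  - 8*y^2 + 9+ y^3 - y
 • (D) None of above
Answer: A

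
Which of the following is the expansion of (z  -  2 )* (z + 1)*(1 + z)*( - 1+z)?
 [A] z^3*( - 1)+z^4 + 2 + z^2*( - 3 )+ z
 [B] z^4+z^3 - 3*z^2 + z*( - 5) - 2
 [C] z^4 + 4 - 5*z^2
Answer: A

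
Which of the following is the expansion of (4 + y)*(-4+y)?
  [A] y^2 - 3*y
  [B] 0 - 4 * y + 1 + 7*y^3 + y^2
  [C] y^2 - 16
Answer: C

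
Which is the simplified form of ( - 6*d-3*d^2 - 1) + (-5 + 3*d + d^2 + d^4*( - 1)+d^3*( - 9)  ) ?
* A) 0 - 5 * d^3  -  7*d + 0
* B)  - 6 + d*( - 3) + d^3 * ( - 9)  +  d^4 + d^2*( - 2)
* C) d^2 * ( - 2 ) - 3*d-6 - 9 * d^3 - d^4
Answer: C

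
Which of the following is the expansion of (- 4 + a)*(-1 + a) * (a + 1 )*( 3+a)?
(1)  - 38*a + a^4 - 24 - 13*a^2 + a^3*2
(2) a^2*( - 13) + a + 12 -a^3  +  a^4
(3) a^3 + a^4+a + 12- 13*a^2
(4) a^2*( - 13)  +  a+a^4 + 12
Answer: 2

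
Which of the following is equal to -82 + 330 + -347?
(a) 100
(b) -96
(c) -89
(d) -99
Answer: d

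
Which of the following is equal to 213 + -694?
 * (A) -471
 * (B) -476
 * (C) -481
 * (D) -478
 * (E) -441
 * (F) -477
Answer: C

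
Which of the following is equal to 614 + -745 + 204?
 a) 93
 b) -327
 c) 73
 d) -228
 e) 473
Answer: c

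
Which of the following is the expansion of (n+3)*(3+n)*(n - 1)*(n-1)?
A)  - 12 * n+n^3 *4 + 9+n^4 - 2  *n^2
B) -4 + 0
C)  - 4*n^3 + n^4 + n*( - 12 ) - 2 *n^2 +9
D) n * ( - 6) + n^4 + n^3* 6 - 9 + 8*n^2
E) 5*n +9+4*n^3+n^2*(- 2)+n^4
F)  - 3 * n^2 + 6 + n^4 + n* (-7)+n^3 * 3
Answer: A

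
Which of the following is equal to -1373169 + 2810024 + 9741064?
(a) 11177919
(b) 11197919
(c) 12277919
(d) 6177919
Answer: a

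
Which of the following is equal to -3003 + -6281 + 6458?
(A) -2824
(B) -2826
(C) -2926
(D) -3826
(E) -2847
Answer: B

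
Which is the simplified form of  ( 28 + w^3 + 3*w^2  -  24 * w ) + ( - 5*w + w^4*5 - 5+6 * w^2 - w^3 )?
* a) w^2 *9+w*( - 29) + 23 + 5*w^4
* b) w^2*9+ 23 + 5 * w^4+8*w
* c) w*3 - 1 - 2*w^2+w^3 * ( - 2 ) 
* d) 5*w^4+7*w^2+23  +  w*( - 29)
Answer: a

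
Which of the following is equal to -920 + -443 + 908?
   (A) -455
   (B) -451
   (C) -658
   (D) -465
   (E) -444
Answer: A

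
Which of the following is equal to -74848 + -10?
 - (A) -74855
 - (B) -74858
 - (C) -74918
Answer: B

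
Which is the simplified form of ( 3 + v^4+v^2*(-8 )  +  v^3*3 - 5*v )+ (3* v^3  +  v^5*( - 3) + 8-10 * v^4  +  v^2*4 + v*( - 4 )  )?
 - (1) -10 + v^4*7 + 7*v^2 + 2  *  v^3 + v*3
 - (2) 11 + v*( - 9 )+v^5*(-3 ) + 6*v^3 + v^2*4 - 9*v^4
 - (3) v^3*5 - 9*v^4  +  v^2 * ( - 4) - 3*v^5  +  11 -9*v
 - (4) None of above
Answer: 4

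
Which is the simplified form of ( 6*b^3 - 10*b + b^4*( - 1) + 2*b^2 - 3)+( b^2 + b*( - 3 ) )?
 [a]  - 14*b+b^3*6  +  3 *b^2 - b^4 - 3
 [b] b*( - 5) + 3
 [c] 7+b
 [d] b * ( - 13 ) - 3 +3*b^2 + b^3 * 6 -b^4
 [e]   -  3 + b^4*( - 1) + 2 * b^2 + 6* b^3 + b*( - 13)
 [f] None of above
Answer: d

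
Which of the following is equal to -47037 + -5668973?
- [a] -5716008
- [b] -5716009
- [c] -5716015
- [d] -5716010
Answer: d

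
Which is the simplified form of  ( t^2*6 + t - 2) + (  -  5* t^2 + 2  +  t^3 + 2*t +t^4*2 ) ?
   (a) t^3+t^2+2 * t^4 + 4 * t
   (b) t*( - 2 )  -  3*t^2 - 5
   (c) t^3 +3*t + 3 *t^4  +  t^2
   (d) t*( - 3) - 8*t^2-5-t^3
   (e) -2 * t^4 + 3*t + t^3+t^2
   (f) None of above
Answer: f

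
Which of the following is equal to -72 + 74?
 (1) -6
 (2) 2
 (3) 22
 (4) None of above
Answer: 2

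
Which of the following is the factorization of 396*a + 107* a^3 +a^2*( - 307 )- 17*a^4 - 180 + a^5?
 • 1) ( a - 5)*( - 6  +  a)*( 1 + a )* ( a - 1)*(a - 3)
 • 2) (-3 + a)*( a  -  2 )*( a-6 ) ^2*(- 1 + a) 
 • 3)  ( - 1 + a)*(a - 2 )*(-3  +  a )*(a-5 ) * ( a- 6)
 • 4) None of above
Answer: 3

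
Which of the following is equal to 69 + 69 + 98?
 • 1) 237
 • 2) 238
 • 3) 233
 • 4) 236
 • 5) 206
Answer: 4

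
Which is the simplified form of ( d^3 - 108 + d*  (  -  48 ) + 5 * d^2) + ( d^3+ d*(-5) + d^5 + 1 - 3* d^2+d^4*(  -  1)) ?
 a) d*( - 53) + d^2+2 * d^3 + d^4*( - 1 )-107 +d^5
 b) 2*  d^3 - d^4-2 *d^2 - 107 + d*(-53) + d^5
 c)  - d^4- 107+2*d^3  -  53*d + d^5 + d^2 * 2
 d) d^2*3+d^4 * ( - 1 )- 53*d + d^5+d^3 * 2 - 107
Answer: c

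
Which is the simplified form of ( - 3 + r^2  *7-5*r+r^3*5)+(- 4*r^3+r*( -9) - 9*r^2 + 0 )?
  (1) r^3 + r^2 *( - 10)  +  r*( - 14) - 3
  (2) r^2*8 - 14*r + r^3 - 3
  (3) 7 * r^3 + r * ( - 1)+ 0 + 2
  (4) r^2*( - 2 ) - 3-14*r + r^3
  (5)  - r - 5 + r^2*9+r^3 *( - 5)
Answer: 4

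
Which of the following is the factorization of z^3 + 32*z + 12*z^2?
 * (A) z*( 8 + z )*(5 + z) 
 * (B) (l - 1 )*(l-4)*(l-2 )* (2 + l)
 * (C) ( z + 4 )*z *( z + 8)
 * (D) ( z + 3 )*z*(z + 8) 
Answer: C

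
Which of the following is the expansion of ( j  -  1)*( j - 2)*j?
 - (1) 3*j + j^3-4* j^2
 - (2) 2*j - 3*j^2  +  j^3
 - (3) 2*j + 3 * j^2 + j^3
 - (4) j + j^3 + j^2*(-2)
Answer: 2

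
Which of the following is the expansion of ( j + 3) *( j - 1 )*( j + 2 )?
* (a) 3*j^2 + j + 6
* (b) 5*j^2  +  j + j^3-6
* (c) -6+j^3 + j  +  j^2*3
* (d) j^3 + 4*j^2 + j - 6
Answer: d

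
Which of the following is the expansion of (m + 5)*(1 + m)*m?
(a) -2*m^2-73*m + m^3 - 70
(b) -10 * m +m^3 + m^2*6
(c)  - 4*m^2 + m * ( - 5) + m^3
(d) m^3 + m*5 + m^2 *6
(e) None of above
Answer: d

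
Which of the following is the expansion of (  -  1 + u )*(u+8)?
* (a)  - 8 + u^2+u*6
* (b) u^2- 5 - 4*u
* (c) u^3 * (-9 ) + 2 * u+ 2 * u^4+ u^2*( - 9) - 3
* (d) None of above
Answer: d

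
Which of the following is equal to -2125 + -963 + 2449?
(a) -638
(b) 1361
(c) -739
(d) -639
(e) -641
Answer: d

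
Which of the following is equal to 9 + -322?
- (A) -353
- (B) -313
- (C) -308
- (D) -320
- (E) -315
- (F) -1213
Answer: B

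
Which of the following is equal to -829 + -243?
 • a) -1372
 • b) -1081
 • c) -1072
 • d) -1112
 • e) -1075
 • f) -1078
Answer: c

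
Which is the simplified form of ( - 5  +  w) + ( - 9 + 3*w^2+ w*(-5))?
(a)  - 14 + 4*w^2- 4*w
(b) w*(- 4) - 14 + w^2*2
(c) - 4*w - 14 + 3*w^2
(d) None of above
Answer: c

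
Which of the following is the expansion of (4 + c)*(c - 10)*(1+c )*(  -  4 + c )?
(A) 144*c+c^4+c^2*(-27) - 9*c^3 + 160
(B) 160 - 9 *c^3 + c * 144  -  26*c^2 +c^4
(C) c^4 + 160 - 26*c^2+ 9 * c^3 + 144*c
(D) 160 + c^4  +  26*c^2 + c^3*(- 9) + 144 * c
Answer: B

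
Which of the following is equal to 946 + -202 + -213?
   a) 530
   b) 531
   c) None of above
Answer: b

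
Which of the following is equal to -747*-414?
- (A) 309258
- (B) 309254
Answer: A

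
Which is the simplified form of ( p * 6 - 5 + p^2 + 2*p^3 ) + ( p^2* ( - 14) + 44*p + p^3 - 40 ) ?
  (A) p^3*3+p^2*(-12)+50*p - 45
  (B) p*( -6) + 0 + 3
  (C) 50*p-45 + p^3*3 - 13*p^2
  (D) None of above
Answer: C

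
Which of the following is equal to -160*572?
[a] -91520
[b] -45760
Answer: a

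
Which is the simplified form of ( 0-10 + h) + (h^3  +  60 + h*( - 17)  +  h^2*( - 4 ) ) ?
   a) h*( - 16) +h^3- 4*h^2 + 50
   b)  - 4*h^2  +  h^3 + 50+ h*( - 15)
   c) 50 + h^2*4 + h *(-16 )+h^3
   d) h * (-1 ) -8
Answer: a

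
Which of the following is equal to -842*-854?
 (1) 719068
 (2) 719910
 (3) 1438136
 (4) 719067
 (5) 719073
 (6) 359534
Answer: 1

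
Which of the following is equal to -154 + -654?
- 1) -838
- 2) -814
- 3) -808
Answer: 3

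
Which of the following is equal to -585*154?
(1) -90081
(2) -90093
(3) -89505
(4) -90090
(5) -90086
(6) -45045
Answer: 4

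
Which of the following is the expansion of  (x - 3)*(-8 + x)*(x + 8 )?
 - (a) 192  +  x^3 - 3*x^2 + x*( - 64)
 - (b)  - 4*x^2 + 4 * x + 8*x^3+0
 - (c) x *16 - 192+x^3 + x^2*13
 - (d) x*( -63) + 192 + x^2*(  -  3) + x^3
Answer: a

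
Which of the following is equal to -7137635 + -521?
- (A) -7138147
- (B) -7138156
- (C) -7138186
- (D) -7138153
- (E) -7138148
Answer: B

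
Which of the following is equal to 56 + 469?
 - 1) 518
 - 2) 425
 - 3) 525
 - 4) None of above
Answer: 3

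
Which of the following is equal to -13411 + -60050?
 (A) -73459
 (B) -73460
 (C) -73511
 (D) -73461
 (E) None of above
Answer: D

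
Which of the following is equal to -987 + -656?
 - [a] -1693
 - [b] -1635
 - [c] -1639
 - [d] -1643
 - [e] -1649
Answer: d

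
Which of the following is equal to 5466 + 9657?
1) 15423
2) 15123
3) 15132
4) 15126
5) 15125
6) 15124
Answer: 2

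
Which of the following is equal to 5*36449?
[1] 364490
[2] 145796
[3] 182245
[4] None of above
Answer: 3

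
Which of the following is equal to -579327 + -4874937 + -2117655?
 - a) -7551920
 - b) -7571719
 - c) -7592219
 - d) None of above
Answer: d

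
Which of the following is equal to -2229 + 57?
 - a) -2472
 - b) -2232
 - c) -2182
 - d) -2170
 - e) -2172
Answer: e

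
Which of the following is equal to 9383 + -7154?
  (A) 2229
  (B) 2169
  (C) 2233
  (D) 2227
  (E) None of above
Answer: A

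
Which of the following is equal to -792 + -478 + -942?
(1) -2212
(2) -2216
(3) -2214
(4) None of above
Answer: 1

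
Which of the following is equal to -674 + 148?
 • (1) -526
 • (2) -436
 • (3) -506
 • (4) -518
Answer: 1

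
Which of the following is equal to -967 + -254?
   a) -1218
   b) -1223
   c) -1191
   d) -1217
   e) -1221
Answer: e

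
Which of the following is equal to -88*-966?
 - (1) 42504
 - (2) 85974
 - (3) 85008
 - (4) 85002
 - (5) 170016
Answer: 3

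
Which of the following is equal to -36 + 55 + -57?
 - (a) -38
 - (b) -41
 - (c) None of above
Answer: a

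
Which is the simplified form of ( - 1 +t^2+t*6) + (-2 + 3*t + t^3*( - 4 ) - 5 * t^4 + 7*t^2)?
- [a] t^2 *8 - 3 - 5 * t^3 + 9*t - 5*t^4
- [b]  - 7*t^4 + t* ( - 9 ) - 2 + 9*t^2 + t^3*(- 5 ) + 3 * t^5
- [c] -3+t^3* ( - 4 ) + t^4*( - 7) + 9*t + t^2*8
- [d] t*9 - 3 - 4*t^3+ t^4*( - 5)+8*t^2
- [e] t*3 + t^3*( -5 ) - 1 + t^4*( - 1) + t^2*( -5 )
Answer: d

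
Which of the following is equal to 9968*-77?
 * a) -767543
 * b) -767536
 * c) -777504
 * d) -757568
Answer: b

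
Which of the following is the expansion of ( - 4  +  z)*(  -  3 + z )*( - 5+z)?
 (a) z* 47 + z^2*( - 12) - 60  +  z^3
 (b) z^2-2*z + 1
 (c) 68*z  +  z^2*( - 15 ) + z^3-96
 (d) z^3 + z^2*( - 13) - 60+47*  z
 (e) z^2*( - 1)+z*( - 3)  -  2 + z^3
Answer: a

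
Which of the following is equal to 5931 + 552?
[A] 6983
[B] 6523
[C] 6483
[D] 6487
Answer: C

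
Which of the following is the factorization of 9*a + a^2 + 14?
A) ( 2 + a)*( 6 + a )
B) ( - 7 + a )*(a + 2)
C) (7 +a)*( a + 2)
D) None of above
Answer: C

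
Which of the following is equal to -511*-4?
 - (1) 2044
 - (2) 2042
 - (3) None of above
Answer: 1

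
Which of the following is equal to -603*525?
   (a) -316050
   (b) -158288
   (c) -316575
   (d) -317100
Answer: c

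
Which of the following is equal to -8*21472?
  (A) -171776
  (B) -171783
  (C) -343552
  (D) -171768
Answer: A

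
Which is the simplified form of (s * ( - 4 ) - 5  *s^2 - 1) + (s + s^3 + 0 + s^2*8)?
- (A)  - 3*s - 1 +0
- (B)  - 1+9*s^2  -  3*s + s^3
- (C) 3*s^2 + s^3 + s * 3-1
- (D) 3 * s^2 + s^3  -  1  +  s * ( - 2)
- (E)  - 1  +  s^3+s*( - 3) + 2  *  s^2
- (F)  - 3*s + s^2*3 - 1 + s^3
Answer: F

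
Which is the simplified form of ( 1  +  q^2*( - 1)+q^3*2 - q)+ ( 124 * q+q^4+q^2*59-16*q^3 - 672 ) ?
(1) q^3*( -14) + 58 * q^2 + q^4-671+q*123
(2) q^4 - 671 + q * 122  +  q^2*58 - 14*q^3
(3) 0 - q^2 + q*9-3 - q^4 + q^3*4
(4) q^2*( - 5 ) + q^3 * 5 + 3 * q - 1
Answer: 1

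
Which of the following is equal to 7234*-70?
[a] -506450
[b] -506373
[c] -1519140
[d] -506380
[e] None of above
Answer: d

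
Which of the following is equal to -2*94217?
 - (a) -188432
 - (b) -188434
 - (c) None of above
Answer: b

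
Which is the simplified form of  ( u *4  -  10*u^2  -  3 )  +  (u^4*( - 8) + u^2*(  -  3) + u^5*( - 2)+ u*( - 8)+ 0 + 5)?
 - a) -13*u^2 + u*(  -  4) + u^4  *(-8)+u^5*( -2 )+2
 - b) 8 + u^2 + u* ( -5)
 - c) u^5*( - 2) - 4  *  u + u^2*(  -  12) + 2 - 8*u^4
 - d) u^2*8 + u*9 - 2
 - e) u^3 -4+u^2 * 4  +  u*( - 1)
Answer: a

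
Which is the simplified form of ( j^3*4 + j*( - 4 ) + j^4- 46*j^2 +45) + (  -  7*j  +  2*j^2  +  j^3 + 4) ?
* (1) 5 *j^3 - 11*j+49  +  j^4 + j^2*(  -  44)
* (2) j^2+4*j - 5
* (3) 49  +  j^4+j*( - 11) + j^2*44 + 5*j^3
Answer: 1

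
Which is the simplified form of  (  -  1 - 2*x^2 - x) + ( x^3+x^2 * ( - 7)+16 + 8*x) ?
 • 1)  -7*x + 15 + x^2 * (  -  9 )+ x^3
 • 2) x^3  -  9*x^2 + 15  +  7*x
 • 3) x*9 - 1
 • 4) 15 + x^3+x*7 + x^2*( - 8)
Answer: 2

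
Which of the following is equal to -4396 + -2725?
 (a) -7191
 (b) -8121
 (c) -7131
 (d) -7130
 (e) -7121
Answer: e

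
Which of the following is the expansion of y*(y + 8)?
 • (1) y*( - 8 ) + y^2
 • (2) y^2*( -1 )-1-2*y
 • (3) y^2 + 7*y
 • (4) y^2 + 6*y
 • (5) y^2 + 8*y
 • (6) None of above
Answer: 5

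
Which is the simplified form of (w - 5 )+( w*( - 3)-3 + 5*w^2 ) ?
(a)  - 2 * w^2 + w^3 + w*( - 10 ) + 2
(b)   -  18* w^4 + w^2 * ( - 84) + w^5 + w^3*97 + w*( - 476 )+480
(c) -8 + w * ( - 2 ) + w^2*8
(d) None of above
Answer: d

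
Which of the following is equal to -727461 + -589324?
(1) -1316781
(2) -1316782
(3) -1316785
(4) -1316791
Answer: 3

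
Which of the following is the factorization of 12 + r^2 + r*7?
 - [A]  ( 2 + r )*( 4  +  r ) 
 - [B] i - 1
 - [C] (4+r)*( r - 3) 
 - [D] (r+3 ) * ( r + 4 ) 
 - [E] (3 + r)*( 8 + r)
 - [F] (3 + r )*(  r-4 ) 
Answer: D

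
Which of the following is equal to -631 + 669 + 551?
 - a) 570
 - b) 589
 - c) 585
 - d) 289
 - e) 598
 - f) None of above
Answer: b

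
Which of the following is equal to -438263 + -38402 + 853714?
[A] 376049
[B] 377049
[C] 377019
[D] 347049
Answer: B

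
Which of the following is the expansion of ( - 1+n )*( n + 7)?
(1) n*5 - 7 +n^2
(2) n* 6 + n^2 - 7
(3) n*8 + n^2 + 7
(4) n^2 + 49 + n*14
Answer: 2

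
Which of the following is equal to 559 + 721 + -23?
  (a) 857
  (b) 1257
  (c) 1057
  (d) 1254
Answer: b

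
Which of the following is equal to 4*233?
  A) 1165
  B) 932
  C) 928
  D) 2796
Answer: B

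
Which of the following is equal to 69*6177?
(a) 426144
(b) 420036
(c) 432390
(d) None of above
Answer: d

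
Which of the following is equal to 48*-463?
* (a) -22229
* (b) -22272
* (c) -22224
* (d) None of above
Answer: c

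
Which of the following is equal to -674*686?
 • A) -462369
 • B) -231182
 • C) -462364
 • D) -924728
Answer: C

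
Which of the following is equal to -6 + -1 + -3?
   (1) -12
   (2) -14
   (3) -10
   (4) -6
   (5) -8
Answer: 3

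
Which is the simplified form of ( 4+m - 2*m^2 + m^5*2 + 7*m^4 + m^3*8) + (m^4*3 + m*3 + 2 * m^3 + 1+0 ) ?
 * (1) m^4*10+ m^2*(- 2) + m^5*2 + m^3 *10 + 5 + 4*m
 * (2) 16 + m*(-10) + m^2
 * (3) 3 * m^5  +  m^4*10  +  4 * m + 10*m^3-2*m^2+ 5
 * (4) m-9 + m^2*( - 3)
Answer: 1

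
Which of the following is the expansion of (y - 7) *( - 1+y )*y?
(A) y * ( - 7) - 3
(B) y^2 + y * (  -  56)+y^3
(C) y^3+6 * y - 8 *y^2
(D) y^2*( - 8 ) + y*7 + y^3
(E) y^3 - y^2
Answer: D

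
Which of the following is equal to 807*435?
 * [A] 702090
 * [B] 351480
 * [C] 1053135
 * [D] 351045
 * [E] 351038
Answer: D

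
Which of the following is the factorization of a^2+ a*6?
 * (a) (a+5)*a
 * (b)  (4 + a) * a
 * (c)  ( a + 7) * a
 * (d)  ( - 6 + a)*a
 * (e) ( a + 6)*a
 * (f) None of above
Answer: e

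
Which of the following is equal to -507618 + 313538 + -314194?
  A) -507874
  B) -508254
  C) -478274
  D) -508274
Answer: D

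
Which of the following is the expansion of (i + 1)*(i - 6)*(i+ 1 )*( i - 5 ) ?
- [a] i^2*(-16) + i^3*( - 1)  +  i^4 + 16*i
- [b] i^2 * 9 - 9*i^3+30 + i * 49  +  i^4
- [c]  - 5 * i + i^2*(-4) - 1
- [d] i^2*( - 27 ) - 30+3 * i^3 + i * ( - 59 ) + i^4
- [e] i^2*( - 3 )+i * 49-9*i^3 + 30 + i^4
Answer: b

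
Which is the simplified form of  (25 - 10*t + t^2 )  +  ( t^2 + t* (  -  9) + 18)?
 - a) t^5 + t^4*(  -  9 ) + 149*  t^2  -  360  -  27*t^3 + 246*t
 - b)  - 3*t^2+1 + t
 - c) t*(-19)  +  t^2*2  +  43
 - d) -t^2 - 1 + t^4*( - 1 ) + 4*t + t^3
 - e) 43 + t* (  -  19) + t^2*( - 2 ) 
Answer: c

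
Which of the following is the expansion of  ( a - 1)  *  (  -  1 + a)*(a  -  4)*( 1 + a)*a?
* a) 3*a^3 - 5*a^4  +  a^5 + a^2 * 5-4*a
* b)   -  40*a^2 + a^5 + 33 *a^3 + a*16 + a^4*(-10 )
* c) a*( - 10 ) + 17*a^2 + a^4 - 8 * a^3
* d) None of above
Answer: a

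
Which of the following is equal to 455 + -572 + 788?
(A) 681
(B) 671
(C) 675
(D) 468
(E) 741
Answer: B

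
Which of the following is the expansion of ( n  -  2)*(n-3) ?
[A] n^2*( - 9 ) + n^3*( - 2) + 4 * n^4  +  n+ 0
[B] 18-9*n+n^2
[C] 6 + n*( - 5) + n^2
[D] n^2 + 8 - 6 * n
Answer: C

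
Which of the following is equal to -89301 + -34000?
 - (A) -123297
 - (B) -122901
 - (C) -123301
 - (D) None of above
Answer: C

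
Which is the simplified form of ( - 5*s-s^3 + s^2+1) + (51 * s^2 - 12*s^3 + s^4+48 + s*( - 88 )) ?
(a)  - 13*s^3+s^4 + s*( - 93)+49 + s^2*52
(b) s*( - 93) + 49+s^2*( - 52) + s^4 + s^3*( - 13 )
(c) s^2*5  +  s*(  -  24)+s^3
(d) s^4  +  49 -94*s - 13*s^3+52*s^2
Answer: a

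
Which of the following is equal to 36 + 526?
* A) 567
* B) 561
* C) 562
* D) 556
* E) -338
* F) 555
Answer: C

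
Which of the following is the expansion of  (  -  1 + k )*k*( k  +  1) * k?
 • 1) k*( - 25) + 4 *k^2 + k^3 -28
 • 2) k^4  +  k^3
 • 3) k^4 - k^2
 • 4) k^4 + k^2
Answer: 3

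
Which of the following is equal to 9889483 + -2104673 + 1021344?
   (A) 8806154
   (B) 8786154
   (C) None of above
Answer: A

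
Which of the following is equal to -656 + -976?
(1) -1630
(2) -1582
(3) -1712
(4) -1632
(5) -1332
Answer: 4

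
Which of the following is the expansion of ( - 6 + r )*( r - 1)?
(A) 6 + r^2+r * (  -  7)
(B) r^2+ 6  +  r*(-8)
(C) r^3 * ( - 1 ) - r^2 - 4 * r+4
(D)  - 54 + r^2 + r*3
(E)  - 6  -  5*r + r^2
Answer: A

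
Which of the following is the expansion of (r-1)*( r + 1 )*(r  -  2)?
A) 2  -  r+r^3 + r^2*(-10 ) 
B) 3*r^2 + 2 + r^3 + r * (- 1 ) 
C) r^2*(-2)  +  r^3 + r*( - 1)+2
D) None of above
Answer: C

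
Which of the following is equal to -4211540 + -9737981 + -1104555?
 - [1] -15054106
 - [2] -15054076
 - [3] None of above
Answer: 2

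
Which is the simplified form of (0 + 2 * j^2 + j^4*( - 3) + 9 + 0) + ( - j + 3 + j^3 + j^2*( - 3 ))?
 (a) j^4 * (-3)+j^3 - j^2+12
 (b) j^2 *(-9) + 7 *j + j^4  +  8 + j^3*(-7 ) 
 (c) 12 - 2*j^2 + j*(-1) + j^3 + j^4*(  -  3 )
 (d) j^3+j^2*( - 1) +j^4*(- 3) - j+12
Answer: d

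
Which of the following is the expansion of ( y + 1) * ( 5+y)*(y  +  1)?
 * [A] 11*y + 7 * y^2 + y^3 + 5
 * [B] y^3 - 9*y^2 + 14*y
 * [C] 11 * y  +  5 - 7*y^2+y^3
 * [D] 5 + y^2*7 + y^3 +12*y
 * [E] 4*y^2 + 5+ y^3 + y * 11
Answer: A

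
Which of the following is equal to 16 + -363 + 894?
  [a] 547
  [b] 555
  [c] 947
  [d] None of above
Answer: a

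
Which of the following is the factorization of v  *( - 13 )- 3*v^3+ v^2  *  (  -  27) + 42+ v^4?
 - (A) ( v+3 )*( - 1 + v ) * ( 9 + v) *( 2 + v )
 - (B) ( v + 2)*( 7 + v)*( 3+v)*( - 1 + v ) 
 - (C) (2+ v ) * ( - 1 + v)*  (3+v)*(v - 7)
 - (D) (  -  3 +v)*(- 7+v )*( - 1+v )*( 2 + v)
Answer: C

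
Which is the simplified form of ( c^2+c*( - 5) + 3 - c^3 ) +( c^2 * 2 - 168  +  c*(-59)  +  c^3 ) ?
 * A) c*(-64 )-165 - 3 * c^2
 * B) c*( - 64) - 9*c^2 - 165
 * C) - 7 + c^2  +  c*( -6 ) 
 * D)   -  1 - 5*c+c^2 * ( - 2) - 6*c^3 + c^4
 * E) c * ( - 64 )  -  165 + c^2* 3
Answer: E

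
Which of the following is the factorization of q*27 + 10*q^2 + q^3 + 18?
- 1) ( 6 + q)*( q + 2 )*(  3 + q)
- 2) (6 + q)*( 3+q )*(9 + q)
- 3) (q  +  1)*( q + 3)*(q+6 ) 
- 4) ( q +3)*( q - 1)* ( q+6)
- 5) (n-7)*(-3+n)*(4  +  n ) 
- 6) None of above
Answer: 3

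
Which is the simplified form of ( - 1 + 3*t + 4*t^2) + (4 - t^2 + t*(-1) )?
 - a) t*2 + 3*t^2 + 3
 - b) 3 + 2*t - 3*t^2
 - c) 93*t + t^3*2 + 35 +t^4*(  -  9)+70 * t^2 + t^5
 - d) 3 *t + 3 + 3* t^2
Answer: a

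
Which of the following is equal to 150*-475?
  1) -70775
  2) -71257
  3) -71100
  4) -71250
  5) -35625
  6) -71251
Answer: 4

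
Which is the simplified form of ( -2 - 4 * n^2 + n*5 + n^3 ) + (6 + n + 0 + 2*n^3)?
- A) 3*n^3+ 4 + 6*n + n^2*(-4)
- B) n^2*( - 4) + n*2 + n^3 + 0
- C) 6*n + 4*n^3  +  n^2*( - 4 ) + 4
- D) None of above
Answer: A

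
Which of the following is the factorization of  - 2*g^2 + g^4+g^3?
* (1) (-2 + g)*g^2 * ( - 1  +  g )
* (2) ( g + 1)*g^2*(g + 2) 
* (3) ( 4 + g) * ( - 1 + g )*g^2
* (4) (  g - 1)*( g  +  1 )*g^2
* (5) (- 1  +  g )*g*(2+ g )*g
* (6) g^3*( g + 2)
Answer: 5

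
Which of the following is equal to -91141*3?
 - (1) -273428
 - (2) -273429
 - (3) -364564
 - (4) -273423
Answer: 4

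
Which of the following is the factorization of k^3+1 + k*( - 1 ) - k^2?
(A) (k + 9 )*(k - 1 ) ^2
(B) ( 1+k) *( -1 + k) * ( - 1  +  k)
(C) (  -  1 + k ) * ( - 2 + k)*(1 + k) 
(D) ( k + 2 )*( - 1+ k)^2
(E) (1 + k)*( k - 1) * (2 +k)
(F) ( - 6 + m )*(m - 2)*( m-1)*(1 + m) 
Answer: B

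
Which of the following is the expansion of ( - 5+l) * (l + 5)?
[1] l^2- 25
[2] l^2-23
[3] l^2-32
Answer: 1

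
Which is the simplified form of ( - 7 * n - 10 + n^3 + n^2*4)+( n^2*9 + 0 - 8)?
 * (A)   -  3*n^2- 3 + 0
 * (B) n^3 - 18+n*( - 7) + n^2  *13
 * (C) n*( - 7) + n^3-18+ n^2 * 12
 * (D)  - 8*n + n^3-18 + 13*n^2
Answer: B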